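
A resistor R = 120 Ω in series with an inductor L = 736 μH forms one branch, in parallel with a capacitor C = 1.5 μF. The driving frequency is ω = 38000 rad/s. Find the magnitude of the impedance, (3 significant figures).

17.9 Ω

X_L = ωL = 28.0 Ω
X_C = 1/(ωC) = 17.5 Ω
Branch 1 (R+jX_L): Z₁ = 120 + j28.0 Ω, |Z₁| = 123 Ω
Branch 2 (−jX_C): Z₂ = −j17.5 Ω
Parallel: Z = Z₁Z₂/(Z₁+Z₂), |Z| = 17.9 Ω, ∠Z = -81.8°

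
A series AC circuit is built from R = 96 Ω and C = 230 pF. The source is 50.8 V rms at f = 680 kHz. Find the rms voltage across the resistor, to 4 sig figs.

4.771 V

ω = 2πf = 4.273e+06 rad/s
X_C = 1/(ωC) = 1018 Ω
Z = 96.00 − j1018 Ω
|Z| = √(96.00² + 1018²) = 1022 Ω
I = V/|Z| = 49.70 mA
V_R = I·|Z_R| = 0.04970 × 96.00 = 4.771 V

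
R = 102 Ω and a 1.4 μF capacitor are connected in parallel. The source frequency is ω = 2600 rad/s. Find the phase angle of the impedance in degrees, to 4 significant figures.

X_C = 1/(ωC) = 274.7 Ω
Parallel: admittances add. Y = 1/R + jωC
Y = (0.009804 + j0.003640) S
|Y| = 0.01046 S → |Z| = 1/|Y| = 95.62 Ω, ∠Z = −∠Y = -20.37°

-20.37°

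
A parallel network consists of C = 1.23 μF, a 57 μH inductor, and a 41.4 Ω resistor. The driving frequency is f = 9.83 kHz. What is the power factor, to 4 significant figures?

0.1153

ω = 2πf = 61760 rad/s
X_L = ωL = 3.521 Ω
X_C = 1/(ωC) = 13.16 Ω
Parallel: admittances add. Y = 1/R + 1/(jωL) + jωC
Y = (0.02415 − j0.2081) S
|Y| = 0.2095 S → |Z| = 1/|Y| = 4.774 Ω, ∠Z = −∠Y = 83.38°
cos φ = cos(83.38°) = 0.1153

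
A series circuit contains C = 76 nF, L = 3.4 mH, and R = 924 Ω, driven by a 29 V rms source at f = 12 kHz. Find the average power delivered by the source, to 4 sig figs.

ω = 2πf = 75400 rad/s
X_L = ωL = 256.4 Ω
X_C = 1/(ωC) = 174.5 Ω
Net reactance X = X_L − X_C = 81.84 Ω
Z = 924.0 + j81.84 Ω
|Z| = √(924.0² + 81.84²) = 927.6 Ω
∠Z = arctan(81.84/924.0) = 5.062°
I = V/|Z| = 31.26 mA
P = VI cos φ = 29 × 0.03126 × cos(5.062°) = 903.1 mW

903.1 mW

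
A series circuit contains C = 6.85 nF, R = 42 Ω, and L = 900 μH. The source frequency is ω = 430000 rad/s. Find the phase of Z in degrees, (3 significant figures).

X_L = ωL = 387 Ω
X_C = 1/(ωC) = 340 Ω
Net reactance X = X_L − X_C = 47.5 Ω
Z = 42.0 + j47.5 Ω
|Z| = √(42.0² + 47.5²) = 63.4 Ω
∠Z = arctan(47.5/42.0) = 48.5°

48.5°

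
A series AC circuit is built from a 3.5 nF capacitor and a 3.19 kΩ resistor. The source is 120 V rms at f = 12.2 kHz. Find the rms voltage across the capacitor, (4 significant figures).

ω = 2πf = 76650 rad/s
X_C = 1/(ωC) = 3727 Ω
Z = 3190 − j3727 Ω
|Z| = √(3190² + 3727²) = 4906 Ω
I = V/|Z| = 24.46 mA
V_C = I·|Z_C| = 0.02446 × 3727 = 91.17 V

91.17 V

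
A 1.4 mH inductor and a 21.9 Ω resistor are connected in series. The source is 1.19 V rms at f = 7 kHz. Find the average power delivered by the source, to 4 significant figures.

ω = 2πf = 43980 rad/s
X_L = ωL = 61.58 Ω
Z = 21.90 + j61.58 Ω
|Z| = √(21.90² + 61.58²) = 65.35 Ω
∠Z = arctan(61.58/21.90) = 70.42°
I = V/|Z| = 18.21 mA
P = VI cos φ = 1.19 × 0.01821 × cos(70.42°) = 7.261 mW

7.261 mW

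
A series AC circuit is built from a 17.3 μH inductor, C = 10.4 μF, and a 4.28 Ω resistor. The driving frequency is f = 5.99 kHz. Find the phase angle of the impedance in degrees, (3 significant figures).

-24.0°

ω = 2πf = 37640 rad/s
X_L = ωL = 0.651 Ω
X_C = 1/(ωC) = 2.55 Ω
Net reactance X = X_L − X_C = -1.90 Ω
Z = 4.28 − j1.90 Ω
|Z| = √(4.28² + 1.90²) = 4.68 Ω
∠Z = arctan(-1.90/4.28) = -24.0°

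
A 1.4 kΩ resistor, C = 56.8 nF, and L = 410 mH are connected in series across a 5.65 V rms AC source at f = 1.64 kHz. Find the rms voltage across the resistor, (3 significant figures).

ω = 2πf = 10300 rad/s
X_L = ωL = 4220 Ω
X_C = 1/(ωC) = 1710 Ω
Net reactance X = X_L − X_C = 2520 Ω
Z = 1400 + j2520 Ω
|Z| = √(1400² + 2520²) = 2880 Ω
I = V/|Z| = 1.96 mA
V_R = I·|Z_R| = 0.00196 × 1400 = 2.75 V

2.75 V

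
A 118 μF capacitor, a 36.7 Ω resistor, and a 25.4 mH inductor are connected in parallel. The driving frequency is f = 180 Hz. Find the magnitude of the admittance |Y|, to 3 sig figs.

ω = 2πf = 1131 rad/s
X_L = ωL = 28.7 Ω
X_C = 1/(ωC) = 7.49 Ω
Parallel: admittances add. Y = 1/R + 1/(jωL) + jωC
Y = (0.0272 + j0.0986) S
|Y| = 0.102 S → |Z| = 1/|Y| = 9.77 Ω, ∠Z = −∠Y = -74.6°

102 mS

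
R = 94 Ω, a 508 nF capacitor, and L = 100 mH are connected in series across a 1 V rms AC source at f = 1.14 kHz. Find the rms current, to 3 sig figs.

2.22 mA

ω = 2πf = 7163 rad/s
X_L = ωL = 716 Ω
X_C = 1/(ωC) = 275 Ω
Net reactance X = X_L − X_C = 441 Ω
Z = 94.0 + j441 Ω
|Z| = √(94.0² + 441²) = 451 Ω
I = V/|Z| = 1/451 = 2.22 mA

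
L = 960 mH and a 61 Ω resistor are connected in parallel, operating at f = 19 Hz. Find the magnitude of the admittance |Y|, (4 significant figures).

ω = 2πf = 119.4 rad/s
X_L = ωL = 114.6 Ω
Parallel: admittances add. Y = 1/R + 1/(jωL)
Y = (0.01639 − j0.008726) S
|Y| = 0.01857 S → |Z| = 1/|Y| = 53.85 Ω, ∠Z = −∠Y = 28.02°

18.57 mS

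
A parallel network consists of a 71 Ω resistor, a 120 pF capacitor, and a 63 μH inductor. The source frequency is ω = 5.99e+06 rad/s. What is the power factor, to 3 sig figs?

0.991

X_L = ωL = 377 Ω
X_C = 1/(ωC) = 1390 Ω
Parallel: admittances add. Y = 1/R + 1/(jωL) + jωC
Y = (0.0141 − j0.00193) S
|Y| = 0.0142 S → |Z| = 1/|Y| = 70.3 Ω, ∠Z = −∠Y = 7.81°
cos φ = cos(7.81°) = 0.991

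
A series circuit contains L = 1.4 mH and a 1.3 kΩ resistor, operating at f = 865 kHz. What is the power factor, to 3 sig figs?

0.168

ω = 2πf = 5.435e+06 rad/s
X_L = ωL = 7610 Ω
Z = 1300 + j7610 Ω
|Z| = √(1300² + 7610²) = 7720 Ω
∠Z = arctan(7610/1300) = 80.3°
cos φ = cos(80.3°) = 0.168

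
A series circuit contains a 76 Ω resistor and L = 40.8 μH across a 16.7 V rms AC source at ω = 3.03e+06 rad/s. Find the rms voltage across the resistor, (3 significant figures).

X_L = ωL = 124 Ω
Z = 76.0 + j124 Ω
|Z| = √(76.0² + 124²) = 145 Ω
I = V/|Z| = 115 mA
V_R = I·|Z_R| = 0.115 × 76.0 = 8.75 V

8.75 V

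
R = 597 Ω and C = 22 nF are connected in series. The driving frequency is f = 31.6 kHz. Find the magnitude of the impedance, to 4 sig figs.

ω = 2πf = 198500 rad/s
X_C = 1/(ωC) = 228.9 Ω
Z = 597.0 − j228.9 Ω
|Z| = √(597.0² + 228.9²) = 639.4 Ω

639.4 Ω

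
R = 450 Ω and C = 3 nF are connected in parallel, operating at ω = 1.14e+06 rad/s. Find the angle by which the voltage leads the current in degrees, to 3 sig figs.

-57.0°

X_C = 1/(ωC) = 292 Ω
Parallel: admittances add. Y = 1/R + jωC
Y = (0.00222 + j0.00342) S
|Y| = 0.00408 S → |Z| = 1/|Y| = 245 Ω, ∠Z = −∠Y = -57.0°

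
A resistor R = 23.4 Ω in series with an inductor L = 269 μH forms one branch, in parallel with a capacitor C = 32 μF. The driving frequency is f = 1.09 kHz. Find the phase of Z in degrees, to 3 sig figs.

-78.9°

ω = 2πf = 6849 rad/s
X_L = ωL = 1.84 Ω
X_C = 1/(ωC) = 4.56 Ω
Branch 1 (R+jX_L): Z₁ = 23.4 + j1.84 Ω, |Z₁| = 23.5 Ω
Branch 2 (−jX_C): Z₂ = −j4.56 Ω
Parallel: Z = Z₁Z₂/(Z₁+Z₂), |Z| = 4.55 Ω, ∠Z = -78.9°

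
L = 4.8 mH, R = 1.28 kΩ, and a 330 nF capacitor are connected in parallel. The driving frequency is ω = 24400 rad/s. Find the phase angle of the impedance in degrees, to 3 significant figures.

X_L = ωL = 117 Ω
X_C = 1/(ωC) = 124 Ω
Parallel: admittances add. Y = 1/R + 1/(jωL) + jωC
Y = (0.000781 − j0.000486) S
|Y| = 0.000920 S → |Z| = 1/|Y| = 1090 Ω, ∠Z = −∠Y = 31.9°

31.9°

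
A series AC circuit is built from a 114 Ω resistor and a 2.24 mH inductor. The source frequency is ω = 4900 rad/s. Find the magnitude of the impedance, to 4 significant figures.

114.5 Ω

X_L = ωL = 10.98 Ω
Z = 114.0 + j10.98 Ω
|Z| = √(114.0² + 10.98²) = 114.5 Ω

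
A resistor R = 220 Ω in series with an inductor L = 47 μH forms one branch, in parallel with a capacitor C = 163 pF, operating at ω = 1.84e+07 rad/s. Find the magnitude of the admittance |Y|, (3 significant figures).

X_L = ωL = 865 Ω
X_C = 1/(ωC) = 333 Ω
Branch 1 (R+jX_L): Z₁ = 220 + j865 Ω, |Z₁| = 892 Ω
Branch 2 (−jX_C): Z₂ = −j333 Ω
Parallel: Z = Z₁Z₂/(Z₁+Z₂), |Z| = 517 Ω, ∠Z = -81.8°
|Y| = 1/|Z| = 1.93 mS

1.93 mS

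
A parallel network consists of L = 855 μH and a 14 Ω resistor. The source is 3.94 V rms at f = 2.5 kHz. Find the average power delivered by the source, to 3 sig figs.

1.11 W

ω = 2πf = 15710 rad/s
X_L = ωL = 13.4 Ω
Parallel: admittances add. Y = 1/R + 1/(jωL)
Y = (0.0714 − j0.0745) S
|Y| = 0.103 S → |Z| = 1/|Y| = 9.69 Ω, ∠Z = −∠Y = 46.2°
I = V/|Z| = 407 mA
P = VI cos φ = 3.94 × 0.407 × cos(46.2°) = 1.11 W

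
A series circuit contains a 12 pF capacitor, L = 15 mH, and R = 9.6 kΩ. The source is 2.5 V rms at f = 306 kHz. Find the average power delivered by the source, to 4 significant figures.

198.3 μW

ω = 2πf = 1.923e+06 rad/s
X_L = ωL = 28840 Ω
X_C = 1/(ωC) = 43340 Ω
Net reactance X = X_L − X_C = -14500 Ω
Z = 9600 − j14500 Ω
|Z| = √(9600² + 14500²) = 17390 Ω
∠Z = arctan(-14500/9600) = -56.50°
I = V/|Z| = 143.7 μA
P = VI cos φ = 2.5 × 0.0001437 × cos(-56.50°) = 198.3 μW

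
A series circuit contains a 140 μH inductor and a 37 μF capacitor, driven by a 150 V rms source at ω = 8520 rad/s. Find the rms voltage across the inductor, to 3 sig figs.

90.4 V

X_L = ωL = 1.19 Ω
X_C = 1/(ωC) = 3.17 Ω
Net reactance X = X_L − X_C = -1.98 Ω
Z = − j1.98 Ω
|Z| = √(0² + 1.98²) = 1.98 Ω
I = V/|Z| = 75.8 A
V_L = I·|Z_L| = 75.8 × 1.19 = 90.4 V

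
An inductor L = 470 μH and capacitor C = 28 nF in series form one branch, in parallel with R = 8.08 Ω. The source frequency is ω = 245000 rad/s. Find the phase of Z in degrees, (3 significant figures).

-14.8°

X_L = ωL = 115 Ω
X_C = 1/(ωC) = 146 Ω
Branch 1: Z₁ = R = 8.08 Ω
Branch 2 (series LC): Z₂ = j(X_L − X_C) = −j30.6 Ω
Parallel: Z = Z₁Z₂/(Z₁+Z₂), |Z| = 7.81 Ω, ∠Z = -14.8°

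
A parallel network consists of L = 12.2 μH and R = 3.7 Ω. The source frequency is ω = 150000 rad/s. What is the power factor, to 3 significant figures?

X_L = ωL = 1.83 Ω
Parallel: admittances add. Y = 1/R + 1/(jωL)
Y = (0.270 − j0.546) S
|Y| = 0.610 S → |Z| = 1/|Y| = 1.64 Ω, ∠Z = −∠Y = 63.7°
cos φ = cos(63.7°) = 0.443

0.443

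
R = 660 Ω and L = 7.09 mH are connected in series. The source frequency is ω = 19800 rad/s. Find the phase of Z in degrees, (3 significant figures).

X_L = ωL = 140 Ω
Z = 660 + j140 Ω
|Z| = √(660² + 140²) = 675 Ω
∠Z = arctan(140/660) = 12.0°

12.0°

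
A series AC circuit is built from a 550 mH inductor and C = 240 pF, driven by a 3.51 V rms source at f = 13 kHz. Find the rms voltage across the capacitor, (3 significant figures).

29.4 V

ω = 2πf = 81680 rad/s
X_L = ωL = 44900 Ω
X_C = 1/(ωC) = 51000 Ω
Net reactance X = X_L − X_C = -6090 Ω
Z = − j6090 Ω
|Z| = √(0² + 6090²) = 6090 Ω
I = V/|Z| = 577 μA
V_C = I·|Z_C| = 0.000577 × 51000 = 29.4 V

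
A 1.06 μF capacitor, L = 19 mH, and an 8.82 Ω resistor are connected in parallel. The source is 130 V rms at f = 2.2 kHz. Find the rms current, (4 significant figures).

ω = 2πf = 13820 rad/s
X_L = ωL = 262.6 Ω
X_C = 1/(ωC) = 68.25 Ω
Parallel: admittances add. Y = 1/R + 1/(jωL) + jωC
Y = (0.1134 + j0.01084) S
|Y| = 0.1139 S → |Z| = 1/|Y| = 8.780 Ω, ∠Z = −∠Y = -5.464°
I = V/|Z| = 130/8.780 = 14.81 A

14.81 A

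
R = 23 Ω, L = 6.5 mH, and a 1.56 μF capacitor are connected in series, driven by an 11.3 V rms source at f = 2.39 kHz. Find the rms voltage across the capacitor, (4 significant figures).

8.101 V

ω = 2πf = 15020 rad/s
X_L = ωL = 97.61 Ω
X_C = 1/(ωC) = 42.69 Ω
Net reactance X = X_L − X_C = 54.92 Ω
Z = 23.00 + j54.92 Ω
|Z| = √(23.00² + 54.92²) = 59.54 Ω
I = V/|Z| = 189.8 mA
V_C = I·|Z_C| = 0.1898 × 42.69 = 8.101 V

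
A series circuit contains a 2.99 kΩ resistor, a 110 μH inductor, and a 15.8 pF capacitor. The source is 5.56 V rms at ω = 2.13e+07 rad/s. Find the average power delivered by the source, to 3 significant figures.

9.90 mW

X_L = ωL = 2340 Ω
X_C = 1/(ωC) = 2970 Ω
Net reactance X = X_L − X_C = -628 Ω
Z = 2990 − j628 Ω
|Z| = √(2990² + 628²) = 3060 Ω
∠Z = arctan(-628/2990) = -11.9°
I = V/|Z| = 1.82 mA
P = VI cos φ = 5.56 × 0.00182 × cos(-11.9°) = 9.90 mW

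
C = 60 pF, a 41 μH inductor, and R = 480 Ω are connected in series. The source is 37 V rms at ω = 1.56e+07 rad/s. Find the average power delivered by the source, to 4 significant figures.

1.586 W

X_L = ωL = 639.6 Ω
X_C = 1/(ωC) = 1068 Ω
Net reactance X = X_L − X_C = -428.8 Ω
Z = 480.0 − j428.8 Ω
|Z| = √(480.0² + 428.8²) = 643.6 Ω
∠Z = arctan(-428.8/480.0) = -41.77°
I = V/|Z| = 57.49 mA
P = VI cos φ = 37 × 0.05749 × cos(-41.77°) = 1.586 W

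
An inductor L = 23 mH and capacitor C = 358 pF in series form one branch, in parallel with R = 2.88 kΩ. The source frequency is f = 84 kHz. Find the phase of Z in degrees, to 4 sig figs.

ω = 2πf = 527800 rad/s
X_L = ωL = 12140 Ω
X_C = 1/(ωC) = 5292 Ω
Branch 1: Z₁ = R = 2880 Ω
Branch 2 (series LC): Z₂ = j(X_L − X_C) = j6847 Ω
Parallel: Z = Z₁Z₂/(Z₁+Z₂), |Z| = 2655 Ω, ∠Z = 22.81°

22.81°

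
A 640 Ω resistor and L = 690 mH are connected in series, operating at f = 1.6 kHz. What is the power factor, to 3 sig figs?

ω = 2πf = 10050 rad/s
X_L = ωL = 6940 Ω
Z = 640 + j6940 Ω
|Z| = √(640² + 6940²) = 6970 Ω
∠Z = arctan(6940/640) = 84.7°
cos φ = cos(84.7°) = 0.0919

0.0919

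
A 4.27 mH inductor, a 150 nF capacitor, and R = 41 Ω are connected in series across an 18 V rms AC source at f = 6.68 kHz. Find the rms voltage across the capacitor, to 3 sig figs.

62.4 V

ω = 2πf = 41970 rad/s
X_L = ωL = 179 Ω
X_C = 1/(ωC) = 159 Ω
Net reactance X = X_L − X_C = 20.4 Ω
Z = 41.0 + j20.4 Ω
|Z| = √(41.0² + 20.4²) = 45.8 Ω
I = V/|Z| = 393 mA
V_C = I·|Z_C| = 0.393 × 159 = 62.4 V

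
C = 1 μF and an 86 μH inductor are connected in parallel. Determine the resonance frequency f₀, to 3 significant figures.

ω₀ = 1/√(LC) = 1/√(8.6e-05 × 1e-06) = 107800 rad/s
f₀ = ω₀/(2π) = 17.2 kHz

17.2 kHz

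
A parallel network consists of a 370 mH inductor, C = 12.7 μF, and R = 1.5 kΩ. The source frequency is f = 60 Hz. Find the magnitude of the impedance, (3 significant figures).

404 Ω

ω = 2πf = 377.0 rad/s
X_L = ωL = 139 Ω
X_C = 1/(ωC) = 209 Ω
Parallel: admittances add. Y = 1/R + 1/(jωL) + jωC
Y = (0.000667 − j0.00238) S
|Y| = 0.00247 S → |Z| = 1/|Y| = 404 Ω, ∠Z = −∠Y = 74.4°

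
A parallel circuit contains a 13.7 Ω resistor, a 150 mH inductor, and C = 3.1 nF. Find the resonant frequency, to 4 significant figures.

ω₀ = 1/√(LC) = 1/√(0.15 × 3.1e-09) = 46370 rad/s
f₀ = ω₀/(2π) = 7.381 kHz

7.381 kHz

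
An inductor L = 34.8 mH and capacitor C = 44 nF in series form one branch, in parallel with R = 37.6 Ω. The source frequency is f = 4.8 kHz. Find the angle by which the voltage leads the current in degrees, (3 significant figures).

7.24°

ω = 2πf = 30160 rad/s
X_L = ωL = 1050 Ω
X_C = 1/(ωC) = 754 Ω
Branch 1: Z₁ = R = 37.6 Ω
Branch 2 (series LC): Z₂ = j(X_L − X_C) = j296 Ω
Parallel: Z = Z₁Z₂/(Z₁+Z₂), |Z| = 37.3 Ω, ∠Z = 7.24°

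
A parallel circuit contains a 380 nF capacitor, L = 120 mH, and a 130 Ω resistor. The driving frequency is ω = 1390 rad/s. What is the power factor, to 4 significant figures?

X_L = ωL = 166.8 Ω
X_C = 1/(ωC) = 1893 Ω
Parallel: admittances add. Y = 1/R + 1/(jωL) + jωC
Y = (0.007692 − j0.005467) S
|Y| = 0.009437 S → |Z| = 1/|Y| = 106.0 Ω, ∠Z = −∠Y = 35.40°
cos φ = cos(35.40°) = 0.8151

0.8151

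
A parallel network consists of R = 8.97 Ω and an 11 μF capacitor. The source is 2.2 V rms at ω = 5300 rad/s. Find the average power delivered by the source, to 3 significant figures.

X_C = 1/(ωC) = 17.2 Ω
Parallel: admittances add. Y = 1/R + jωC
Y = (0.111 + j0.0583) S
|Y| = 0.126 S → |Z| = 1/|Y| = 7.95 Ω, ∠Z = −∠Y = -27.6°
I = V/|Z| = 277 mA
P = VI cos φ = 2.2 × 0.277 × cos(-27.6°) = 540 mW

540 mW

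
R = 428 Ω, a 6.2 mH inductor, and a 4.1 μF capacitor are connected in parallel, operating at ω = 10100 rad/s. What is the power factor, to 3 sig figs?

X_L = ωL = 62.6 Ω
X_C = 1/(ωC) = 24.1 Ω
Parallel: admittances add. Y = 1/R + 1/(jωL) + jωC
Y = (0.00234 + j0.0254) S
|Y| = 0.0255 S → |Z| = 1/|Y| = 39.1 Ω, ∠Z = −∠Y = -84.8°
cos φ = cos(-84.8°) = 0.0915

0.0915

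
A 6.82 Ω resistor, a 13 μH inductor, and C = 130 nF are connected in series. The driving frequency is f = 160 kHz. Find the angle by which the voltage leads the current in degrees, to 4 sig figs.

38.46°

ω = 2πf = 1.005e+06 rad/s
X_L = ωL = 13.07 Ω
X_C = 1/(ωC) = 7.652 Ω
Net reactance X = X_L − X_C = 5.417 Ω
Z = 6.820 + j5.417 Ω
|Z| = √(6.820² + 5.417²) = 8.710 Ω
∠Z = arctan(5.417/6.820) = 38.46°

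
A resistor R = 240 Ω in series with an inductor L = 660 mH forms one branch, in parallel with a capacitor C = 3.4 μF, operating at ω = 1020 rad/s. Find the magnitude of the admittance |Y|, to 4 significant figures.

X_L = ωL = 673.2 Ω
X_C = 1/(ωC) = 288.4 Ω
Branch 1 (R+jX_L): Z₁ = 240.0 + j673.2 Ω, |Z₁| = 714.7 Ω
Branch 2 (−jX_C): Z₂ = −j288.4 Ω
Parallel: Z = Z₁Z₂/(Z₁+Z₂), |Z| = 454.4 Ω, ∠Z = -77.67°
|Y| = 1/|Z| = 2.201 mS

2.201 mS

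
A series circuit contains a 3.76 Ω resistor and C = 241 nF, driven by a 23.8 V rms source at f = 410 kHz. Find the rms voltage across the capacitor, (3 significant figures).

ω = 2πf = 2.576e+06 rad/s
X_C = 1/(ωC) = 1.61 Ω
Z = 3.76 − j1.61 Ω
|Z| = √(3.76² + 1.61²) = 4.09 Ω
I = V/|Z| = 5.82 A
V_C = I·|Z_C| = 5.82 × 1.61 = 9.37 V

9.37 V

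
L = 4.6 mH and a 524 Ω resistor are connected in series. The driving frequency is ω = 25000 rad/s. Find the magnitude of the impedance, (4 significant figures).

536.5 Ω

X_L = ωL = 115.0 Ω
Z = 524.0 + j115.0 Ω
|Z| = √(524.0² + 115.0²) = 536.5 Ω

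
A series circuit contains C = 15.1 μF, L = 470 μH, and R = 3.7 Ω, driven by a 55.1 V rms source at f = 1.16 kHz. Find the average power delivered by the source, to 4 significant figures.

245.6 W

ω = 2πf = 7288 rad/s
X_L = ωL = 3.426 Ω
X_C = 1/(ωC) = 9.086 Ω
Net reactance X = X_L − X_C = -5.661 Ω
Z = 3.700 − j5.661 Ω
|Z| = √(3.700² + 5.661²) = 6.763 Ω
∠Z = arctan(-5.661/3.700) = -56.83°
I = V/|Z| = 8.148 A
P = VI cos φ = 55.1 × 8.148 × cos(-56.83°) = 245.6 W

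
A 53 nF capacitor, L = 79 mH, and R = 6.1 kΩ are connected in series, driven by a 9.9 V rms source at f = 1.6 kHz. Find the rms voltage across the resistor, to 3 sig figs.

9.75 V

ω = 2πf = 10050 rad/s
X_L = ωL = 794 Ω
X_C = 1/(ωC) = 1880 Ω
Net reactance X = X_L − X_C = -1080 Ω
Z = 6100 − j1080 Ω
|Z| = √(6100² + 1080²) = 6200 Ω
I = V/|Z| = 1.60 mA
V_R = I·|Z_R| = 0.00160 × 6100 = 9.75 V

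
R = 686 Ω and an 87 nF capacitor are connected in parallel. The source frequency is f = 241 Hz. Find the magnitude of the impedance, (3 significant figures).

683 Ω

ω = 2πf = 1514 rad/s
X_C = 1/(ωC) = 7590 Ω
Parallel: admittances add. Y = 1/R + jωC
Y = (0.00146 + j0.000132) S
|Y| = 0.00146 S → |Z| = 1/|Y| = 683 Ω, ∠Z = −∠Y = -5.16°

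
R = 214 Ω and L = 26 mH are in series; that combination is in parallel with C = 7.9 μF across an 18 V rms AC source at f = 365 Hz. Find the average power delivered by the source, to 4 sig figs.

ω = 2πf = 2293 rad/s
X_L = ωL = 59.63 Ω
X_C = 1/(ωC) = 55.20 Ω
Branch 1 (R+jX_L): Z₁ = 214.0 + j59.63 Ω, |Z₁| = 222.2 Ω
Branch 2 (−jX_C): Z₂ = −j55.20 Ω
Parallel: Z = Z₁Z₂/(Z₁+Z₂), |Z| = 57.29 Ω, ∠Z = -75.62°
I = V/|Z| = 314.2 mA
P = VI cos φ = 18 × 0.3142 × cos(-75.62°) = 1.405 W

1.405 W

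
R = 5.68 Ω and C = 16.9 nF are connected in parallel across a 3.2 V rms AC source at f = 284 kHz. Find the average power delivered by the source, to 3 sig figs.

1.80 W

ω = 2πf = 1.784e+06 rad/s
X_C = 1/(ωC) = 33.2 Ω
Parallel: admittances add. Y = 1/R + jωC
Y = (0.176 + j0.0302) S
|Y| = 0.179 S → |Z| = 1/|Y| = 5.60 Ω, ∠Z = −∠Y = -9.72°
I = V/|Z| = 572 mA
P = VI cos φ = 3.2 × 0.572 × cos(-9.72°) = 1.80 W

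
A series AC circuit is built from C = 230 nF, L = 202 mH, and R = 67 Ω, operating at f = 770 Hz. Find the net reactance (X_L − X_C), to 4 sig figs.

78.61 Ω

ω = 2πf = 4838 rad/s
X_L = ωL = 977.3 Ω
X_C = 1/(ωC) = 898.7 Ω
X = 977.3 − 898.7 = 78.61 Ω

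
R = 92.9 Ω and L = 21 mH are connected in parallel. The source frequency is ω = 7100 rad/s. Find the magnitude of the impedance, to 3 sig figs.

78.8 Ω

X_L = ωL = 149 Ω
Parallel: admittances add. Y = 1/R + 1/(jωL)
Y = (0.0108 − j0.00671) S
|Y| = 0.0127 S → |Z| = 1/|Y| = 78.8 Ω, ∠Z = −∠Y = 31.9°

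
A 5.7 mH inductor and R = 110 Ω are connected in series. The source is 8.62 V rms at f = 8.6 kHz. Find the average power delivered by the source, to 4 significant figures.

76.41 mW

ω = 2πf = 54040 rad/s
X_L = ωL = 308.0 Ω
Z = 110.0 + j308.0 Ω
|Z| = √(110.0² + 308.0²) = 327.1 Ω
∠Z = arctan(308.0/110.0) = 70.35°
I = V/|Z| = 26.36 mA
P = VI cos φ = 8.62 × 0.02636 × cos(70.35°) = 76.41 mW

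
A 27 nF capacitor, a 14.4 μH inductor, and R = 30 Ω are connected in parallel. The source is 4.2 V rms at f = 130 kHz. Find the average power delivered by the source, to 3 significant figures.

ω = 2πf = 816800 rad/s
X_L = ωL = 11.8 Ω
X_C = 1/(ωC) = 45.3 Ω
Parallel: admittances add. Y = 1/R + 1/(jωL) + jωC
Y = (0.0333 − j0.0630) S
|Y| = 0.0712 S → |Z| = 1/|Y| = 14.0 Ω, ∠Z = −∠Y = 62.1°
I = V/|Z| = 299 mA
P = VI cos φ = 4.2 × 0.299 × cos(62.1°) = 588 mW

588 mW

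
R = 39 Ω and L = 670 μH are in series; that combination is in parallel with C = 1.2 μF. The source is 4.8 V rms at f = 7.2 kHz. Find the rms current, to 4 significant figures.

ω = 2πf = 45240 rad/s
X_L = ωL = 30.31 Ω
X_C = 1/(ωC) = 18.42 Ω
Branch 1 (R+jX_L): Z₁ = 39.00 + j30.31 Ω, |Z₁| = 49.39 Ω
Branch 2 (−jX_C): Z₂ = −j18.42 Ω
Parallel: Z = Z₁Z₂/(Z₁+Z₂), |Z| = 22.32 Ω, ∠Z = -69.10°
I = V/|Z| = 4.8/22.32 = 215.1 mA

215.1 mA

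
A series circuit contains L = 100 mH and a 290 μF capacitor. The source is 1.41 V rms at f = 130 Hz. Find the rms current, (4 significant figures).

18.20 mA

ω = 2πf = 816.8 rad/s
X_L = ωL = 81.68 Ω
X_C = 1/(ωC) = 4.222 Ω
Net reactance X = X_L − X_C = 77.46 Ω
Z = j77.46 Ω
|Z| = √(0² + 77.46²) = 77.46 Ω
I = V/|Z| = 1.41/77.46 = 18.20 mA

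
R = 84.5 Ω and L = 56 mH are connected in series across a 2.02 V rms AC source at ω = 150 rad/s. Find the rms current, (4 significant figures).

X_L = ωL = 8.400 Ω
Z = 84.50 + j8.400 Ω
|Z| = √(84.50² + 8.400²) = 84.92 Ω
I = V/|Z| = 2.02/84.92 = 23.79 mA

23.79 mA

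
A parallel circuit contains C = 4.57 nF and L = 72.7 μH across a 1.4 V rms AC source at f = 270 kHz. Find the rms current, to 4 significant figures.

497.5 μA

ω = 2πf = 1.696e+06 rad/s
X_L = ωL = 123.3 Ω
X_C = 1/(ωC) = 129.0 Ω
Parallel: admittances add. Y = 1/(jωL) + jωC
Y = (0 − j0.0003553) S
|Y| = 0.0003553 S → |Z| = 1/|Y| = 2814 Ω, ∠Z = −∠Y = 90.00°
I = V/|Z| = 1.4/2814 = 497.5 μA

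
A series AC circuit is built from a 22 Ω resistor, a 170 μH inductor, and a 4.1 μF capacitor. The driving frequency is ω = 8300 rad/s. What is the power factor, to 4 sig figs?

X_L = ωL = 1.411 Ω
X_C = 1/(ωC) = 29.39 Ω
Net reactance X = X_L − X_C = -27.97 Ω
Z = 22.00 − j27.97 Ω
|Z| = √(22.00² + 27.97²) = 35.59 Ω
∠Z = arctan(-27.97/22.00) = -51.82°
cos φ = cos(-51.82°) = 0.6182

0.6182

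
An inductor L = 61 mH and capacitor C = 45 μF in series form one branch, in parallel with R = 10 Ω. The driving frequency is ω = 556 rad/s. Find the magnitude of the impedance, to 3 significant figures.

5.18 Ω

X_L = ωL = 33.9 Ω
X_C = 1/(ωC) = 40.0 Ω
Branch 1: Z₁ = R = 10.0 Ω
Branch 2 (series LC): Z₂ = j(X_L − X_C) = −j6.05 Ω
Parallel: Z = Z₁Z₂/(Z₁+Z₂), |Z| = 5.18 Ω, ∠Z = -58.8°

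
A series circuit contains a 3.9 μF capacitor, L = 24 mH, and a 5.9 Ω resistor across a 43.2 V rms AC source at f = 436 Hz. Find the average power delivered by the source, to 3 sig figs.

ω = 2πf = 2739 rad/s
X_L = ωL = 65.7 Ω
X_C = 1/(ωC) = 93.6 Ω
Net reactance X = X_L − X_C = -27.9 Ω
Z = 5.90 − j27.9 Ω
|Z| = √(5.90² + 27.9²) = 28.5 Ω
∠Z = arctan(-27.9/5.90) = -78.0°
I = V/|Z| = 1.52 A
P = VI cos φ = 43.2 × 1.52 × cos(-78.0°) = 13.6 W

13.6 W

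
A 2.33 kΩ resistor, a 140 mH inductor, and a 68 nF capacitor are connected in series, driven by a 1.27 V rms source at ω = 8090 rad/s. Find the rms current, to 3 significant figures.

523 μA

X_L = ωL = 1130 Ω
X_C = 1/(ωC) = 1820 Ω
Net reactance X = X_L − X_C = -685 Ω
Z = 2330 − j685 Ω
|Z| = √(2330² + 685²) = 2430 Ω
I = V/|Z| = 1.27/2430 = 523 μA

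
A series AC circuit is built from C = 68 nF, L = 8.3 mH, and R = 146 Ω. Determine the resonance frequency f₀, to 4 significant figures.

6.699 kHz

ω₀ = 1/√(LC) = 1/√(0.0083 × 6.8e-08) = 42090 rad/s
f₀ = ω₀/(2π) = 6.699 kHz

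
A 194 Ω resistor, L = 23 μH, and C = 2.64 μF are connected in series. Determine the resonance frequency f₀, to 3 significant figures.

20.4 kHz

ω₀ = 1/√(LC) = 1/√(2.3e-05 × 2.64e-06) = 128300 rad/s
f₀ = ω₀/(2π) = 20.4 kHz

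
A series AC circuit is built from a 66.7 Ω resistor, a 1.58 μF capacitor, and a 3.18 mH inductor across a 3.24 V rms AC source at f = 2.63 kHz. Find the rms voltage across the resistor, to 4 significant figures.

3.169 V

ω = 2πf = 16520 rad/s
X_L = ωL = 52.55 Ω
X_C = 1/(ωC) = 38.30 Ω
Net reactance X = X_L − X_C = 14.25 Ω
Z = 66.70 + j14.25 Ω
|Z| = √(66.70² + 14.25²) = 68.20 Ω
I = V/|Z| = 47.50 mA
V_R = I·|Z_R| = 0.04750 × 66.70 = 3.169 V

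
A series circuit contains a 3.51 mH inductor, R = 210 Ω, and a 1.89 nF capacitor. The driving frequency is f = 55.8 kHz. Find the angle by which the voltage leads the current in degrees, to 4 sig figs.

ω = 2πf = 350600 rad/s
X_L = ωL = 1231 Ω
X_C = 1/(ωC) = 1509 Ω
Net reactance X = X_L − X_C = -278.5 Ω
Z = 210.0 − j278.5 Ω
|Z| = √(210.0² + 278.5²) = 348.8 Ω
∠Z = arctan(-278.5/210.0) = -52.98°

-52.98°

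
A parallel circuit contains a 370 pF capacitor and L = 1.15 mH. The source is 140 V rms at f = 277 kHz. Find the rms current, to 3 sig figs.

ω = 2πf = 1.74e+06 rad/s
X_L = ωL = 2000 Ω
X_C = 1/(ωC) = 1550 Ω
Parallel: admittances add. Y = 1/(jωL) + jωC
Y = (0 + j0.000144) S
|Y| = 0.000144 S → |Z| = 1/|Y| = 6930 Ω, ∠Z = −∠Y = -90.0°
I = V/|Z| = 140/6930 = 20.2 mA

20.2 mA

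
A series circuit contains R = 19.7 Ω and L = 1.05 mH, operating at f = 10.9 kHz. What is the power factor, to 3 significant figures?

0.264

ω = 2πf = 68490 rad/s
X_L = ωL = 71.9 Ω
Z = 19.7 + j71.9 Ω
|Z| = √(19.7² + 71.9²) = 74.6 Ω
∠Z = arctan(71.9/19.7) = 74.7°
cos φ = cos(74.7°) = 0.264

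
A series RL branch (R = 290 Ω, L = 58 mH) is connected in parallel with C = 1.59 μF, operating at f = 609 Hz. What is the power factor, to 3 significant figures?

ω = 2πf = 3826 rad/s
X_L = ωL = 222 Ω
X_C = 1/(ωC) = 164 Ω
Branch 1 (R+jX_L): Z₁ = 290 + j222 Ω, |Z₁| = 365 Ω
Branch 2 (−jX_C): Z₂ = −j164 Ω
Parallel: Z = Z₁Z₂/(Z₁+Z₂), |Z| = 203 Ω, ∠Z = -63.8°
cos φ = cos(-63.8°) = 0.441

0.441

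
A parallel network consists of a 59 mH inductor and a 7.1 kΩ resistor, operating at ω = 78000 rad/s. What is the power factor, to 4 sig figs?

0.5439

X_L = ωL = 4602 Ω
Parallel: admittances add. Y = 1/R + 1/(jωL)
Y = (0.0001408 − j0.0002173) S
|Y| = 0.0002590 S → |Z| = 1/|Y| = 3862 Ω, ∠Z = −∠Y = 57.05°
cos φ = cos(57.05°) = 0.5439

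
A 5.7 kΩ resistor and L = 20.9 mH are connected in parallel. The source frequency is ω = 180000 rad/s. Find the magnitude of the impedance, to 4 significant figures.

3140 Ω

X_L = ωL = 3762 Ω
Parallel: admittances add. Y = 1/R + 1/(jωL)
Y = (0.0001754 − j0.0002658) S
|Y| = 0.0003185 S → |Z| = 1/|Y| = 3140 Ω, ∠Z = −∠Y = 56.58°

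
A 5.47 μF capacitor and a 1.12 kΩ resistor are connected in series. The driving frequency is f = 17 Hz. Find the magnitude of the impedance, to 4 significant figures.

2045 Ω

ω = 2πf = 106.8 rad/s
X_C = 1/(ωC) = 1712 Ω
Z = 1120 − j1712 Ω
|Z| = √(1120² + 1712²) = 2045 Ω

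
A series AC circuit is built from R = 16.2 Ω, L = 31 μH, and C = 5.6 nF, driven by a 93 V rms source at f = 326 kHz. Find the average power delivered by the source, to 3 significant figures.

ω = 2πf = 2.048e+06 rad/s
X_L = ωL = 63.5 Ω
X_C = 1/(ωC) = 87.2 Ω
Net reactance X = X_L − X_C = -23.7 Ω
Z = 16.2 − j23.7 Ω
|Z| = √(16.2² + 23.7²) = 28.7 Ω
∠Z = arctan(-23.7/16.2) = -55.6°
I = V/|Z| = 3.24 A
P = VI cos φ = 93 × 3.24 × cos(-55.6°) = 170 W

170 W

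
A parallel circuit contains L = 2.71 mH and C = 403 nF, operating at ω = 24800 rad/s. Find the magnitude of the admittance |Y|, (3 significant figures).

X_L = ωL = 67.2 Ω
X_C = 1/(ωC) = 100 Ω
Parallel: admittances add. Y = 1/(jωL) + jωC
Y = (0 − j0.00488) S
|Y| = 0.00488 S → |Z| = 1/|Y| = 205 Ω, ∠Z = −∠Y = 90.0°

4.88 mS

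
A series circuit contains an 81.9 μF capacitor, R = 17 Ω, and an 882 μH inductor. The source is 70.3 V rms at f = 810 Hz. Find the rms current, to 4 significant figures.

ω = 2πf = 5089 rad/s
X_L = ωL = 4.489 Ω
X_C = 1/(ωC) = 2.399 Ω
Net reactance X = X_L − X_C = 2.090 Ω
Z = 17.00 + j2.090 Ω
|Z| = √(17.00² + 2.090²) = 17.13 Ω
I = V/|Z| = 70.3/17.13 = 4.104 A

4.104 A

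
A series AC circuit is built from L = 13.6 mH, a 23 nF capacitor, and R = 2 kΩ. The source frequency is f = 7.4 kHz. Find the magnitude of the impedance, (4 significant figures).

2023 Ω

ω = 2πf = 46500 rad/s
X_L = ωL = 632.3 Ω
X_C = 1/(ωC) = 935.1 Ω
Net reactance X = X_L − X_C = -302.8 Ω
Z = 2000 − j302.8 Ω
|Z| = √(2000² + 302.8²) = 2023 Ω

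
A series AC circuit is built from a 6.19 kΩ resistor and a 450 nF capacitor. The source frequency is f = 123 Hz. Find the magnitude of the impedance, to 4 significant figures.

6825 Ω

ω = 2πf = 772.8 rad/s
X_C = 1/(ωC) = 2875 Ω
Z = 6190 − j2875 Ω
|Z| = √(6190² + 2875²) = 6825 Ω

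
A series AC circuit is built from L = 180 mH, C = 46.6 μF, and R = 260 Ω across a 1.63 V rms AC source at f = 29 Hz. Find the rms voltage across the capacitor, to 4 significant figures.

0.7018 V

ω = 2πf = 182.2 rad/s
X_L = ωL = 32.80 Ω
X_C = 1/(ωC) = 117.8 Ω
Net reactance X = X_L − X_C = -84.97 Ω
Z = 260.0 − j84.97 Ω
|Z| = √(260.0² + 84.97²) = 273.5 Ω
I = V/|Z| = 5.959 mA
V_C = I·|Z_C| = 0.005959 × 117.8 = 0.7018 V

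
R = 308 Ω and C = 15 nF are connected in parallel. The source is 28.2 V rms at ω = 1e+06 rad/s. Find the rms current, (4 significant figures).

X_C = 1/(ωC) = 66.67 Ω
Parallel: admittances add. Y = 1/R + jωC
Y = (0.003247 + j0.01500) S
|Y| = 0.01535 S → |Z| = 1/|Y| = 65.16 Ω, ∠Z = −∠Y = -77.79°
I = V/|Z| = 28.2/65.16 = 432.8 mA

432.8 mA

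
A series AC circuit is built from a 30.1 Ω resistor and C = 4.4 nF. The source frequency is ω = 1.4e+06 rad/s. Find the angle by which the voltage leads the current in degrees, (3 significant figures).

X_C = 1/(ωC) = 162 Ω
Z = 30.1 − j162 Ω
|Z| = √(30.1² + 162²) = 165 Ω
∠Z = arctan(-162/30.1) = -79.5°

-79.5°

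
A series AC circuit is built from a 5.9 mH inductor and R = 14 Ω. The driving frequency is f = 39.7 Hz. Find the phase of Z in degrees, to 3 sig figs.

ω = 2πf = 249.4 rad/s
X_L = ωL = 1.47 Ω
Z = 14.0 + j1.47 Ω
|Z| = √(14.0² + 1.47²) = 14.1 Ω
∠Z = arctan(1.47/14.0) = 6.00°

6.00°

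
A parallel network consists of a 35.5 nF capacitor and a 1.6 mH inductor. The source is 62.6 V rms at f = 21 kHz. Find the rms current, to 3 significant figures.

3.30 mA

ω = 2πf = 131900 rad/s
X_L = ωL = 211 Ω
X_C = 1/(ωC) = 213 Ω
Parallel: admittances add. Y = 1/(jωL) + jωC
Y = (0 − j5.26e-05) S
|Y| = 5.26e-05 S → |Z| = 1/|Y| = 19000 Ω, ∠Z = −∠Y = 90.0°
I = V/|Z| = 62.6/19000 = 3.30 mA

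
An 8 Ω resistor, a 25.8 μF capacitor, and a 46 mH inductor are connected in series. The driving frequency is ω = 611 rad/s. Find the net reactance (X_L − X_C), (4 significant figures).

X_L = ωL = 28.11 Ω
X_C = 1/(ωC) = 63.44 Ω
X = 28.11 − 63.44 = -35.33 Ω

-35.33 Ω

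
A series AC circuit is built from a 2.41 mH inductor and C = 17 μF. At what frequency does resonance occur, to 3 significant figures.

786 Hz

ω₀ = 1/√(LC) = 1/√(0.00241 × 1.7e-05) = 4940 rad/s
f₀ = ω₀/(2π) = 786 Hz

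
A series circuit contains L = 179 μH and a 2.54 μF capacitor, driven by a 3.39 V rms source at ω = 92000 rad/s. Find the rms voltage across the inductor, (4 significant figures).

4.580 V

X_L = ωL = 16.47 Ω
X_C = 1/(ωC) = 4.279 Ω
Net reactance X = X_L − X_C = 12.19 Ω
Z = j12.19 Ω
|Z| = √(0² + 12.19²) = 12.19 Ω
I = V/|Z| = 278.1 mA
V_L = I·|Z_L| = 0.2781 × 16.47 = 4.580 V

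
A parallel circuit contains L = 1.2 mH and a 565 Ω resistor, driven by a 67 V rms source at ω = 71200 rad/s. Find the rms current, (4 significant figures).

793.1 mA

X_L = ωL = 85.44 Ω
Parallel: admittances add. Y = 1/R + 1/(jωL)
Y = (0.001770 − j0.01170) S
|Y| = 0.01184 S → |Z| = 1/|Y| = 84.48 Ω, ∠Z = −∠Y = 81.40°
I = V/|Z| = 67/84.48 = 793.1 mA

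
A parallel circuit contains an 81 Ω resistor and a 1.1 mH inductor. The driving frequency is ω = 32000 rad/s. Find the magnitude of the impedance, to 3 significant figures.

32.3 Ω

X_L = ωL = 35.2 Ω
Parallel: admittances add. Y = 1/R + 1/(jωL)
Y = (0.0123 − j0.0284) S
|Y| = 0.0310 S → |Z| = 1/|Y| = 32.3 Ω, ∠Z = −∠Y = 66.5°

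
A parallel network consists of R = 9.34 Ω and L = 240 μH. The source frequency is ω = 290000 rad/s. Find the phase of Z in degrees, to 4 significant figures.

X_L = ωL = 69.60 Ω
Parallel: admittances add. Y = 1/R + 1/(jωL)
Y = (0.1071 − j0.01437) S
|Y| = 0.1080 S → |Z| = 1/|Y| = 9.257 Ω, ∠Z = −∠Y = 7.643°

7.643°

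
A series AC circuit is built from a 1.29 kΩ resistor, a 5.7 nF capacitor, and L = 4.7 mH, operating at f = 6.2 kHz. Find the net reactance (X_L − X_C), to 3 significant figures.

ω = 2πf = 38960 rad/s
X_L = ωL = 183 Ω
X_C = 1/(ωC) = 4500 Ω
X = 183 − 4500 = -4320 Ω

-4320 Ω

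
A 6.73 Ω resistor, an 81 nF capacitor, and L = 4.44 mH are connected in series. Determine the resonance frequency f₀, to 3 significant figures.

ω₀ = 1/√(LC) = 1/√(0.00444 × 8.1e-08) = 52730 rad/s
f₀ = ω₀/(2π) = 8.39 kHz

8.39 kHz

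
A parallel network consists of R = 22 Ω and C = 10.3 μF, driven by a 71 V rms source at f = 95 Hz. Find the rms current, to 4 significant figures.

3.257 A

ω = 2πf = 596.9 rad/s
X_C = 1/(ωC) = 162.7 Ω
Parallel: admittances add. Y = 1/R + jωC
Y = (0.04545 + j0.006148) S
|Y| = 0.04587 S → |Z| = 1/|Y| = 21.80 Ω, ∠Z = −∠Y = -7.703°
I = V/|Z| = 71/21.80 = 3.257 A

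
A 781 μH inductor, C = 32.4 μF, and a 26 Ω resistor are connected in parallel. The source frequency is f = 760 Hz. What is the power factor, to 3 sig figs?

ω = 2πf = 4775 rad/s
X_L = ωL = 3.73 Ω
X_C = 1/(ωC) = 6.46 Ω
Parallel: admittances add. Y = 1/R + 1/(jωL) + jωC
Y = (0.0385 − j0.113) S
|Y| = 0.120 S → |Z| = 1/|Y| = 8.35 Ω, ∠Z = −∠Y = 71.3°
cos φ = cos(71.3°) = 0.321

0.321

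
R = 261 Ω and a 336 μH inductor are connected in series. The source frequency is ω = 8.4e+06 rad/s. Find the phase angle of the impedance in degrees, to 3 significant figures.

X_L = ωL = 2820 Ω
Z = 261 + j2820 Ω
|Z| = √(261² + 2820²) = 2830 Ω
∠Z = arctan(2820/261) = 84.7°

84.7°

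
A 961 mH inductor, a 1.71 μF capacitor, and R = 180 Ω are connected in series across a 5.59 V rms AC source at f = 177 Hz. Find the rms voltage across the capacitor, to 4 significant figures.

ω = 2πf = 1112 rad/s
X_L = ωL = 1069 Ω
X_C = 1/(ωC) = 525.8 Ω
Net reactance X = X_L − X_C = 542.9 Ω
Z = 180.0 + j542.9 Ω
|Z| = √(180.0² + 542.9²) = 572.0 Ω
I = V/|Z| = 9.773 mA
V_C = I·|Z_C| = 0.009773 × 525.8 = 5.139 V

5.139 V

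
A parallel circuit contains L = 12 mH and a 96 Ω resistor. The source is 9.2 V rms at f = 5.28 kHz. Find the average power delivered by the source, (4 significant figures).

881.7 mW

ω = 2πf = 33180 rad/s
X_L = ωL = 398.1 Ω
Parallel: admittances add. Y = 1/R + 1/(jωL)
Y = (0.01042 − j0.002512) S
|Y| = 0.01072 S → |Z| = 1/|Y| = 93.32 Ω, ∠Z = −∠Y = 13.56°
I = V/|Z| = 98.58 mA
P = VI cos φ = 9.2 × 0.09858 × cos(13.56°) = 881.7 mW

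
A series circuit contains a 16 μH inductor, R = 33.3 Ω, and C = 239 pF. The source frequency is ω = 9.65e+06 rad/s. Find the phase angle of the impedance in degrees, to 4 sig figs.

-83.20°

X_L = ωL = 154.4 Ω
X_C = 1/(ωC) = 433.6 Ω
Net reactance X = X_L − X_C = -279.2 Ω
Z = 33.30 − j279.2 Ω
|Z| = √(33.30² + 279.2²) = 281.2 Ω
∠Z = arctan(-279.2/33.30) = -83.20°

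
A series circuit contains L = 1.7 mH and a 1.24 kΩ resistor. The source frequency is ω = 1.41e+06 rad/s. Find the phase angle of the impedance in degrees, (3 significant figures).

X_L = ωL = 2400 Ω
Z = 1240 + j2400 Ω
|Z| = √(1240² + 2400²) = 2700 Ω
∠Z = arctan(2400/1240) = 62.6°

62.6°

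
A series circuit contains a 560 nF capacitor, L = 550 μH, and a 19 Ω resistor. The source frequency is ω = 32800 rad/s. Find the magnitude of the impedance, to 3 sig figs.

41.1 Ω

X_L = ωL = 18.0 Ω
X_C = 1/(ωC) = 54.4 Ω
Net reactance X = X_L − X_C = -36.4 Ω
Z = 19.0 − j36.4 Ω
|Z| = √(19.0² + 36.4²) = 41.1 Ω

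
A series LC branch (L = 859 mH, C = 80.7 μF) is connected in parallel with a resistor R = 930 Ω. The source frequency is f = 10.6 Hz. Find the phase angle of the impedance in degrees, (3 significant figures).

-82.1°

ω = 2πf = 66.60 rad/s
X_L = ωL = 57.2 Ω
X_C = 1/(ωC) = 186 Ω
Branch 1: Z₁ = R = 930 Ω
Branch 2 (series LC): Z₂ = j(X_L − X_C) = −j129 Ω
Parallel: Z = Z₁Z₂/(Z₁+Z₂), |Z| = 128 Ω, ∠Z = -82.1°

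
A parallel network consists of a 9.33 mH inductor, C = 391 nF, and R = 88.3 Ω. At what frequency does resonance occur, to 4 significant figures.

2.635 kHz

ω₀ = 1/√(LC) = 1/√(0.00933 × 3.91e-07) = 16560 rad/s
f₀ = ω₀/(2π) = 2.635 kHz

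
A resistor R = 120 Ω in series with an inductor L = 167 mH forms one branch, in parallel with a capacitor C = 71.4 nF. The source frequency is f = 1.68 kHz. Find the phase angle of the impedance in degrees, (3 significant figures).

-78.5°

ω = 2πf = 10560 rad/s
X_L = ωL = 1760 Ω
X_C = 1/(ωC) = 1330 Ω
Branch 1 (R+jX_L): Z₁ = 120 + j1760 Ω, |Z₁| = 1770 Ω
Branch 2 (−jX_C): Z₂ = −j1330 Ω
Parallel: Z = Z₁Z₂/(Z₁+Z₂), |Z| = 5180 Ω, ∠Z = -78.5°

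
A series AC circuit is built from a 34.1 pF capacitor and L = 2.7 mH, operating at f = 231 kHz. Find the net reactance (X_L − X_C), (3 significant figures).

-16300 Ω

ω = 2πf = 1.451e+06 rad/s
X_L = ωL = 3920 Ω
X_C = 1/(ωC) = 20200 Ω
X = 3920 − 20200 = -16300 Ω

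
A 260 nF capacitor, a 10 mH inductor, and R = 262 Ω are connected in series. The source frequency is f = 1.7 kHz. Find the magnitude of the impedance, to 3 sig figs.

ω = 2πf = 10680 rad/s
X_L = ωL = 107 Ω
X_C = 1/(ωC) = 360 Ω
Net reactance X = X_L − X_C = -253 Ω
Z = 262 − j253 Ω
|Z| = √(262² + 253²) = 364 Ω

364 Ω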